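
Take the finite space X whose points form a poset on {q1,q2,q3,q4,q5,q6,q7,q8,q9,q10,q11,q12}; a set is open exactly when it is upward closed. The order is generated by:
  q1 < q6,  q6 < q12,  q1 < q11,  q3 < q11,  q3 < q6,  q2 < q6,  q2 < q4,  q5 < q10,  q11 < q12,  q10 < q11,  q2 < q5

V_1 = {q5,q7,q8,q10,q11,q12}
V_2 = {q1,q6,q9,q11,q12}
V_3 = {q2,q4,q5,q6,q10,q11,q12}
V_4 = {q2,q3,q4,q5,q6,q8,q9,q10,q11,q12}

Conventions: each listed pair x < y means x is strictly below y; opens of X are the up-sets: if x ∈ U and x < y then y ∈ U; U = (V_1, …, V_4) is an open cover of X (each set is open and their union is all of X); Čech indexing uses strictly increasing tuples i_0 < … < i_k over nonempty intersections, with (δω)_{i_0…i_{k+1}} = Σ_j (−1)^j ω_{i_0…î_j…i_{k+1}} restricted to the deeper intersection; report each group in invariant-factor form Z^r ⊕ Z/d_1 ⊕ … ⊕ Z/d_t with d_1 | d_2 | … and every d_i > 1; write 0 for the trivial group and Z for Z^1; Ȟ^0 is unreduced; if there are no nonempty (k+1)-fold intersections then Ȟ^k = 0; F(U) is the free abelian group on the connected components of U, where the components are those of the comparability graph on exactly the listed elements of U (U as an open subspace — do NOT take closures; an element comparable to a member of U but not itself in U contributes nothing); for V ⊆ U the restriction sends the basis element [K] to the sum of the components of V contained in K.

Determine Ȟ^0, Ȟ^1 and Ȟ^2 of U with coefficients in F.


Ȟ^0 ≅ Z^4, Ȟ^1 ≅ 0, Ȟ^2 ≅ 0

nerve of the cover:
  V12={q11,q12} V13={q5,q10,q11,q12} V14={q5,q8,q10,q11,q12} V23={q6,q11,q12} V24={q6,q9,q11,q12} V34={q2,q4,q5,q6,q10,q11,q12}
  V123={q11,q12} V124={q11,q12} V134={q5,q10,q11,q12} V234={q6,q11,q12}
  V1234={q11,q12}
components per intersection:
  V1: {q5,q10,q11,q12} {q7} {q8}
  V2: {q1,q6,q11,q12} {q9}
  V3: {q2,q4,q5,q6,q10,q11,q12}
  V4: {q2,q3,q4,q5,q6,q10,q11,q12} {q8} {q9}
  V12: {q11,q12}
  V13: {q5,q10,q11,q12}
  V14: {q5,q10,q11,q12} {q8}
  V23: {q6,q11,q12}
  V24: {q6,q11,q12} {q9}
  V34: {q2,q4,q5,q6,q10,q11,q12}
  V123: {q11,q12}
  V124: {q11,q12}
  V134: {q5,q10,q11,q12}
  V234: {q6,q11,q12}
  V1234: {q11,q12}
C dims 9,8,4,1; δ0: rk 5, SNF 1^5; δ1: rk 3, SNF 1^3; δ2: rk 1, SNF 1^1
Ȟ^0 = (9 − 5) − 0 = 4, so Ȟ^0 ≅ Z^4
Ȟ^1 = (8 − 3) − 5 = 0, so Ȟ^1 ≅ 0
Ȟ^2 = (4 − 1) − 3 = 0, so Ȟ^2 ≅ 0


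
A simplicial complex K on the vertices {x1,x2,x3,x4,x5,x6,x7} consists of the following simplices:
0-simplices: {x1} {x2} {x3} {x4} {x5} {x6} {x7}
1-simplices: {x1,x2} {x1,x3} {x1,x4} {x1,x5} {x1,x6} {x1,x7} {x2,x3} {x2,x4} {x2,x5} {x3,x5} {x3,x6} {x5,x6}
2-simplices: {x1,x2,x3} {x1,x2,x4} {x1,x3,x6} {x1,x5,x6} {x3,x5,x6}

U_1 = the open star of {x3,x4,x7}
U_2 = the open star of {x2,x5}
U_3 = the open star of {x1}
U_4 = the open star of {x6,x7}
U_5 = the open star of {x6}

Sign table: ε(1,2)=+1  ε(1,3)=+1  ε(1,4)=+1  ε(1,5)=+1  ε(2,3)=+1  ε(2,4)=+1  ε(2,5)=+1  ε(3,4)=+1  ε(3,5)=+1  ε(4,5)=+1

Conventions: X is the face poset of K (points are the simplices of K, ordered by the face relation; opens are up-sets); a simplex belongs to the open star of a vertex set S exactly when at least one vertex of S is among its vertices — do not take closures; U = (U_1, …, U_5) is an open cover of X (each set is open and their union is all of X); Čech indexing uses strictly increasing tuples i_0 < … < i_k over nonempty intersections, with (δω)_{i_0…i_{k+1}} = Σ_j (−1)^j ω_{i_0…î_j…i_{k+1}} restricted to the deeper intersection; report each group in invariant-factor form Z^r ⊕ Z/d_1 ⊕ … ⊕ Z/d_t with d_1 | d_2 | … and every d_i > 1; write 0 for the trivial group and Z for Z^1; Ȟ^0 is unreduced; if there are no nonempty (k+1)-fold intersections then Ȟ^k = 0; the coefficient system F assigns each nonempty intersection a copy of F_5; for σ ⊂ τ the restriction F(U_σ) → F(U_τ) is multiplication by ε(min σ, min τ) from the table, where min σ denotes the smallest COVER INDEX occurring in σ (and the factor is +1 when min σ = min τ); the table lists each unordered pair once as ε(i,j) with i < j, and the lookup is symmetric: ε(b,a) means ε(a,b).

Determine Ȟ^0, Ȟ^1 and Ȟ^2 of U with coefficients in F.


Ȟ^0 ≅ Z/5, Ȟ^1 ≅ 0 and Ȟ^2 ≅ Z/5

nonempty overlaps:
  U1={{x3},{x4},{x7},{x1,x3},{x1,x4},{x1,x7},{x2,x3},{x2,x4},{x3,x5},{x3,x6},{x1,x2,x3},{x1,x2,x4},{x1,x3,x6},{x3,x5,x6}} U2={{x2},{x5},{x1,x2},{x1,x5},{x2,x3},{x2,x4},{x2,x5},{x3,x5},{x5,x6},{x1,x2,x3},{x1,x2,x4},{x1,x5,x6},{x3,x5,x6}} U3={{x1},{x1,x2},{x1,x3},{x1,x4},{x1,x5},{x1,x6},{x1,x7},{x1,x2,x3},{x1,x2,x4},{x1,x3,x6},{x1,x5,x6}} U4={{x6},{x7},{x1,x6},{x1,x7},{x3,x6},{x5,x6},{x1,x3,x6},{x1,x5,x6},{x3,x5,x6}} U5={{x6},{x1,x6},{x3,x6},{x5,x6},{x1,x3,x6},{x1,x5,x6},{x3,x5,x6}}
  U12={{x2,x3},{x2,x4},{x3,x5},{x1,x2,x3},{x1,x2,x4},{x3,x5,x6}} U13={{x1,x3},{x1,x4},{x1,x7},{x1,x2,x3},{x1,x2,x4},{x1,x3,x6}} U14={{x7},{x1,x7},{x3,x6},{x1,x3,x6},{x3,x5,x6}} U15={{x3,x6},{x1,x3,x6},{x3,x5,x6}} U23={{x1,x2},{x1,x5},{x1,x2,x3},{x1,x2,x4},{x1,x5,x6}} U24={{x5,x6},{x1,x5,x6},{x3,x5,x6}} U25={{x5,x6},{x1,x5,x6},{x3,x5,x6}} U34={{x1,x6},{x1,x7},{x1,x3,x6},{x1,x5,x6}} U35={{x1,x6},{x1,x3,x6},{x1,x5,x6}} U45={{x6},{x1,x6},{x3,x6},{x5,x6},{x1,x3,x6},{x1,x5,x6},{x3,x5,x6}}
  U123={{x1,x2,x3},{x1,x2,x4}} U124={{x3,x5,x6}} U125={{x3,x5,x6}} U134={{x1,x7},{x1,x3,x6}} U135={{x1,x3,x6}} U145={{x3,x6},{x1,x3,x6},{x3,x5,x6}} U234={{x1,x5,x6}} U235={{x1,x5,x6}} U245={{x5,x6},{x1,x5,x6},{x3,x5,x6}} U345={{x1,x6},{x1,x3,x6},{x1,x5,x6}}
  U1245={{x3,x5,x6}} U1345={{x1,x3,x6}} U2345={{x1,x5,x6}}
C dims 5,10,10,3; δ0: rk_F5 4; δ1: rk_F5 6; δ2: rk_F5 3
degree 0: 5−4−0 = 1 → Ȟ^0 ≅ Z/5
degree 1: 10−6−4 = 0 → Ȟ^1 ≅ 0
degree 2: 10−3−6 = 1 → Ȟ^2 ≅ Z/5


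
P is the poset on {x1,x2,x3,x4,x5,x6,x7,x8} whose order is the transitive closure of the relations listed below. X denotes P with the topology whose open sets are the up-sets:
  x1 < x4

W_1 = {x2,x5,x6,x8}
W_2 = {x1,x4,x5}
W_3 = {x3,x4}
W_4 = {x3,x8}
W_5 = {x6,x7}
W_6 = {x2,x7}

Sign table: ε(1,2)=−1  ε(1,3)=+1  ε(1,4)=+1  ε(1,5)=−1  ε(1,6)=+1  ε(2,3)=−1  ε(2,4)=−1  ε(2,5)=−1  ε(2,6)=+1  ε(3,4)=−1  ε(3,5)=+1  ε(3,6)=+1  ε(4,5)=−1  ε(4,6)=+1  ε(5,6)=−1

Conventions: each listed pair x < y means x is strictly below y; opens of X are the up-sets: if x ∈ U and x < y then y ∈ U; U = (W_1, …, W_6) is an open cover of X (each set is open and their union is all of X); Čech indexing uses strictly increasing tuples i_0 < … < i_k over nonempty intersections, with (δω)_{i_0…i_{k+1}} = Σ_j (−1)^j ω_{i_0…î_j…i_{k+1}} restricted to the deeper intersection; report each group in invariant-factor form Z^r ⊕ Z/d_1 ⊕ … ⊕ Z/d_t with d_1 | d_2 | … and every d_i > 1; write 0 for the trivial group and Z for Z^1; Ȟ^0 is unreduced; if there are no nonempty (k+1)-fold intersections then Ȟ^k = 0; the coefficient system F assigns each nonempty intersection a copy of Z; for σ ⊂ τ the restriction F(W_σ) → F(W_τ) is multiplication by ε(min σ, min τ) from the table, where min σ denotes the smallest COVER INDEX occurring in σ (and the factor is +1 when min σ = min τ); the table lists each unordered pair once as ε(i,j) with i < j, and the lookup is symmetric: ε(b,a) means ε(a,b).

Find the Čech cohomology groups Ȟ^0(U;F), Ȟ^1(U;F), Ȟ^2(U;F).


nonempty overlaps:
  W12={x5} W14={x8} W15={x6} W16={x2} W23={x4} W34={x3} W56={x7}
C dims 6,7; δ0: rk 6, SNF 1^5·2
degree 0: 6−6−0 = 0 → Ȟ^0 ≅ 0
degree 1: 7−0−6 = 1 plus torsion [2] → Ȟ^1 ≅ Z ⊕ Z/2
degree 2: 0−0−0 = 0 → Ȟ^2 ≅ 0

Ȟ^0 = 0,  Ȟ^1 = Z ⊕ Z/2,  Ȟ^2 = 0


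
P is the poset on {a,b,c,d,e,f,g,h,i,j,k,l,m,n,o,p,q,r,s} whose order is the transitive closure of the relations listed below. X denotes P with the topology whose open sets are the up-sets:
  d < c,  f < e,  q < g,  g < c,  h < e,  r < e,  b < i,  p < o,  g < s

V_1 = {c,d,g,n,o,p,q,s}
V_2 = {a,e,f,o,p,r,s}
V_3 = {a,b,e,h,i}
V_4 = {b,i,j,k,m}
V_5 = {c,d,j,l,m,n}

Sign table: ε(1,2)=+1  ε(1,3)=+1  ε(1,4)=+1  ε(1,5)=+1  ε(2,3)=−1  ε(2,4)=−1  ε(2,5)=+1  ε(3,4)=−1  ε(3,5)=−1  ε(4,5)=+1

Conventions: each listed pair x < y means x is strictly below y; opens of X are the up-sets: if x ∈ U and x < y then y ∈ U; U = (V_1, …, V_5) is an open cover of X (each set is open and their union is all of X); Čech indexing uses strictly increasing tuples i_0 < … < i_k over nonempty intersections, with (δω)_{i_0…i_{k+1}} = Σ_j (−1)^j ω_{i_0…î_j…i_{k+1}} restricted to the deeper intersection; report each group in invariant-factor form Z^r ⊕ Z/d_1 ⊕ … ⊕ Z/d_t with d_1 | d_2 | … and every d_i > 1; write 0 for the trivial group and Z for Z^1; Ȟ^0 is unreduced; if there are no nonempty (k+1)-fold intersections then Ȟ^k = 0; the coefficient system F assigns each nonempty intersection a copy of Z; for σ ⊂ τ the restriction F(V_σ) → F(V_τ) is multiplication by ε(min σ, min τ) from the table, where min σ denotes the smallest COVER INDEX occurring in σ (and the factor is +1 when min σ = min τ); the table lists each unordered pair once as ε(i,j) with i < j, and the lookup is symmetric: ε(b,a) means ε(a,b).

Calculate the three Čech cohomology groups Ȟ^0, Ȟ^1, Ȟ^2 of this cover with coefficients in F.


Ȟ^0 ≅ Z; Ȟ^1 ≅ Z; Ȟ^2 ≅ 0

intersection data:
  V12={o,p,s} V15={c,d,n} V23={a,e} V34={b,i} V45={j,m}
C dims 5,5; δ0: rk 4, SNF 1^4
Ȟ^0 = (5 − 4) − 0 = 1, so Ȟ^0 ≅ Z
Ȟ^1 = (5 − 0) − 4 = 1, so Ȟ^1 ≅ Z
Ȟ^2 = (0 − 0) − 0 = 0, so Ȟ^2 ≅ 0


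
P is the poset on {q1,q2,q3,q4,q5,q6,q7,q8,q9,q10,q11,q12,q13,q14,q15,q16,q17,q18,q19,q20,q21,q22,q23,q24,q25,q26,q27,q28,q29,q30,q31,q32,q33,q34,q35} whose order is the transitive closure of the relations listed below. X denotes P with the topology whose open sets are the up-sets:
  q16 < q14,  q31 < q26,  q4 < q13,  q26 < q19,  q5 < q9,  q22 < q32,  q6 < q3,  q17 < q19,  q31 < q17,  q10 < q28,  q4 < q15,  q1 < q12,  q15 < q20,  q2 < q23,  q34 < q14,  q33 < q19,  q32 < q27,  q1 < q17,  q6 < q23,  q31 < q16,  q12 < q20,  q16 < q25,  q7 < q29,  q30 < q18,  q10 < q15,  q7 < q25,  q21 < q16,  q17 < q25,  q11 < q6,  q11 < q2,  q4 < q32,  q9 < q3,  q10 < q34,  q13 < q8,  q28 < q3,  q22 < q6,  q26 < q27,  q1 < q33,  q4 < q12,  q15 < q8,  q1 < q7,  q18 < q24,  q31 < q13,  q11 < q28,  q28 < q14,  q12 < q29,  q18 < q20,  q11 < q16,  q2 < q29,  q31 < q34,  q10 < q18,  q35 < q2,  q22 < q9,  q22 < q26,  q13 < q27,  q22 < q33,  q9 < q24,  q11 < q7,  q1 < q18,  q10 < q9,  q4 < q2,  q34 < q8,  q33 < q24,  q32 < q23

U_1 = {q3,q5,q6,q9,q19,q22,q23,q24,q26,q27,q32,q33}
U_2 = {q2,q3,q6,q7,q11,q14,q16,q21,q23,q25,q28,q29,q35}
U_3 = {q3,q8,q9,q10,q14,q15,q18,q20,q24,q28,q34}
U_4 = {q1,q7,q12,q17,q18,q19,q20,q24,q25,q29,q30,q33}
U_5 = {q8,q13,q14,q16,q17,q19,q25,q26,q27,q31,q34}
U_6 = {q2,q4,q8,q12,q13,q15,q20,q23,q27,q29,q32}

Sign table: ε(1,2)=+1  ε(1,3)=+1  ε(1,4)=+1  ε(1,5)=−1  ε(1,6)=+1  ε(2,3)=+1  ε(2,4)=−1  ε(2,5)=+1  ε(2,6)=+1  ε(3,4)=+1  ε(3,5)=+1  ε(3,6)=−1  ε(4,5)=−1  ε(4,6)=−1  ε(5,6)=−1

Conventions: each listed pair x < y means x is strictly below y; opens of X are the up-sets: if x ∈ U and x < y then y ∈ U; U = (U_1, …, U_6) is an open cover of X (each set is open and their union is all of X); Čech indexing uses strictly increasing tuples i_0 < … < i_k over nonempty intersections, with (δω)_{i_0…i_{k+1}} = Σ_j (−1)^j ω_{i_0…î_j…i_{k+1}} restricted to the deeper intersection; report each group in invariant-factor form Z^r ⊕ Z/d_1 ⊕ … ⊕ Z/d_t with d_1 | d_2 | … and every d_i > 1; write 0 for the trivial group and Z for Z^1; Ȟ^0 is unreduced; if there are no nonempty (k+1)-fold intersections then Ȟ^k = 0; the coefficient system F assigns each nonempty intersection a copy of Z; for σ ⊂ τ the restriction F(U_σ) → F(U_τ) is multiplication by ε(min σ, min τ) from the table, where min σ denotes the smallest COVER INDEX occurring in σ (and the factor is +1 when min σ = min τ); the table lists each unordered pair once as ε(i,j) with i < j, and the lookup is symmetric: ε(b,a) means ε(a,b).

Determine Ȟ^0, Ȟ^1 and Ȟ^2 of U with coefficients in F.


cover nerve:
  U12={q3,q6,q23} U13={q3,q9,q24} U14={q19,q24,q33} U15={q19,q26,q27} U16={q23,q27,q32} U23={q3,q14,q28} U24={q7,q25,q29} U25={q14,q16,q25} U26={q2,q23,q29} U34={q18,q20,q24} U35={q8,q14,q34} U36={q8,q15,q20} U45={q17,q19,q25} U46={q12,q20,q29} U56={q8,q13,q27}
  U123={q3} U126={q23} U134={q24} U145={q19} U156={q27} U235={q14} U245={q25} U246={q29} U346={q20} U356={q8}
C dims 6,15,10; δ0: rk 6, SNF 1^5·2; δ1: rk 9, SNF 1^9
Ȟ^0: (6−6)−0=0 ⇒ 0
Ȟ^1: (15−9)−6=0 plus torsion [2] ⇒ Z/2
Ȟ^2: (10−0)−9=1 ⇒ Z

Ȟ^0 = 0,  Ȟ^1 = Z/2,  Ȟ^2 = Z


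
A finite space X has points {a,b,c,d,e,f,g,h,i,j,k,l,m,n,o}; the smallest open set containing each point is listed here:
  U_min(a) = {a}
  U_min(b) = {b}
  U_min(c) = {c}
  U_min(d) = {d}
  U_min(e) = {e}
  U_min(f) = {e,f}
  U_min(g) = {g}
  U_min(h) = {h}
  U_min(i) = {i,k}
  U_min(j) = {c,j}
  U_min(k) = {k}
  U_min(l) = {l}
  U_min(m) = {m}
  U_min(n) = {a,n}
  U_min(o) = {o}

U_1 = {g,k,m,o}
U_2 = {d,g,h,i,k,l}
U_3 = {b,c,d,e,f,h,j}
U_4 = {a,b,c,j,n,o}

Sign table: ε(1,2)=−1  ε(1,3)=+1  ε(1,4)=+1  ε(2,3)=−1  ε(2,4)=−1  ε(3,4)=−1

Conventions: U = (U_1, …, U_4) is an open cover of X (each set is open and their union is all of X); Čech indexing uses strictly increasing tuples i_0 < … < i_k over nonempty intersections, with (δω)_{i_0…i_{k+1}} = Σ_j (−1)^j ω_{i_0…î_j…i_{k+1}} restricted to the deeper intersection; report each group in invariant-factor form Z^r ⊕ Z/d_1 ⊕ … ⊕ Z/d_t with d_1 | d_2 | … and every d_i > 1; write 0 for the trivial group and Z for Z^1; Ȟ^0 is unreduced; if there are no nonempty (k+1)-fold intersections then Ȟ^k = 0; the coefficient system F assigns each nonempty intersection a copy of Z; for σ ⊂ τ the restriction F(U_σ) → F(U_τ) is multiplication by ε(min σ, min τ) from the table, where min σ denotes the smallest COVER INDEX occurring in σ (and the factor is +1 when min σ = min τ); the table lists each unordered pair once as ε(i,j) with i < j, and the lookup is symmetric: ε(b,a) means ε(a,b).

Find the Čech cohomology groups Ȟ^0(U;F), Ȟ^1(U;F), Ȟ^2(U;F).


Ȟ^0(U;F) ≅ 0, Ȟ^1(U;F) ≅ Z/2, Ȟ^2(U;F) ≅ 0

cover nerve:
  U12={g,k} U14={o} U23={d,h} U34={b,c,j}
C dims 4,4; δ0: rk 4, SNF 1^3·2
Ȟ^0: (4−4)−0=0 ⇒ 0
Ȟ^1: (4−0)−4=0 plus torsion [2] ⇒ Z/2
Ȟ^2: (0−0)−0=0 ⇒ 0


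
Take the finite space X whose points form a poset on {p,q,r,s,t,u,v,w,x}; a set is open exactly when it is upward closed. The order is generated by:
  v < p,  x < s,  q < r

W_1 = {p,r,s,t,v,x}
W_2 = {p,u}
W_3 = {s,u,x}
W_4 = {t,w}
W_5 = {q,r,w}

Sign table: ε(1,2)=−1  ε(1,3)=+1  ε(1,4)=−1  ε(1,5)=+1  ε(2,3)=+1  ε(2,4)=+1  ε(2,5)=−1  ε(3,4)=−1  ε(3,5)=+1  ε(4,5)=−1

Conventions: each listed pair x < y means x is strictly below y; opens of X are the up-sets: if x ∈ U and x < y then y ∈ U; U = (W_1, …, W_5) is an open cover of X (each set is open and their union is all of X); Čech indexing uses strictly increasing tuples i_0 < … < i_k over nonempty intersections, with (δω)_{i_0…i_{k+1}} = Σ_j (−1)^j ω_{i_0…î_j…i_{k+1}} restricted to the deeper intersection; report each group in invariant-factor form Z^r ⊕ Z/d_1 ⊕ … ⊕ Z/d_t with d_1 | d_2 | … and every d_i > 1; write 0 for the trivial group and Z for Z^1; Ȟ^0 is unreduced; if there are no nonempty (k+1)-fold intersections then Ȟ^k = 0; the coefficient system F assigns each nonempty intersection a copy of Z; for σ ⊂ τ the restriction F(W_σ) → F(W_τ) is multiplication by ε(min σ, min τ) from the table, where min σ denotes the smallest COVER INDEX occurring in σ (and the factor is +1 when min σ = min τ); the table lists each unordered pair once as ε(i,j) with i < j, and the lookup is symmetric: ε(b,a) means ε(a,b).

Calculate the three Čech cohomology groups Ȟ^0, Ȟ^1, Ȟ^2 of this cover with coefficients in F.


nonempty intersections:
  W12={p} W13={s,x} W14={t} W15={r} W23={u} W45={w}
C dims 5,6; δ0: rk 5, SNF 1^4·2
Ȟ^0: (5−5)−0=0 ⇒ 0
Ȟ^1: (6−0)−5=1 plus torsion [2] ⇒ Z ⊕ Z/2
Ȟ^2: (0−0)−0=0 ⇒ 0

Ȟ^0 = 0, Ȟ^1 = Z ⊕ Z/2, Ȟ^2 = 0


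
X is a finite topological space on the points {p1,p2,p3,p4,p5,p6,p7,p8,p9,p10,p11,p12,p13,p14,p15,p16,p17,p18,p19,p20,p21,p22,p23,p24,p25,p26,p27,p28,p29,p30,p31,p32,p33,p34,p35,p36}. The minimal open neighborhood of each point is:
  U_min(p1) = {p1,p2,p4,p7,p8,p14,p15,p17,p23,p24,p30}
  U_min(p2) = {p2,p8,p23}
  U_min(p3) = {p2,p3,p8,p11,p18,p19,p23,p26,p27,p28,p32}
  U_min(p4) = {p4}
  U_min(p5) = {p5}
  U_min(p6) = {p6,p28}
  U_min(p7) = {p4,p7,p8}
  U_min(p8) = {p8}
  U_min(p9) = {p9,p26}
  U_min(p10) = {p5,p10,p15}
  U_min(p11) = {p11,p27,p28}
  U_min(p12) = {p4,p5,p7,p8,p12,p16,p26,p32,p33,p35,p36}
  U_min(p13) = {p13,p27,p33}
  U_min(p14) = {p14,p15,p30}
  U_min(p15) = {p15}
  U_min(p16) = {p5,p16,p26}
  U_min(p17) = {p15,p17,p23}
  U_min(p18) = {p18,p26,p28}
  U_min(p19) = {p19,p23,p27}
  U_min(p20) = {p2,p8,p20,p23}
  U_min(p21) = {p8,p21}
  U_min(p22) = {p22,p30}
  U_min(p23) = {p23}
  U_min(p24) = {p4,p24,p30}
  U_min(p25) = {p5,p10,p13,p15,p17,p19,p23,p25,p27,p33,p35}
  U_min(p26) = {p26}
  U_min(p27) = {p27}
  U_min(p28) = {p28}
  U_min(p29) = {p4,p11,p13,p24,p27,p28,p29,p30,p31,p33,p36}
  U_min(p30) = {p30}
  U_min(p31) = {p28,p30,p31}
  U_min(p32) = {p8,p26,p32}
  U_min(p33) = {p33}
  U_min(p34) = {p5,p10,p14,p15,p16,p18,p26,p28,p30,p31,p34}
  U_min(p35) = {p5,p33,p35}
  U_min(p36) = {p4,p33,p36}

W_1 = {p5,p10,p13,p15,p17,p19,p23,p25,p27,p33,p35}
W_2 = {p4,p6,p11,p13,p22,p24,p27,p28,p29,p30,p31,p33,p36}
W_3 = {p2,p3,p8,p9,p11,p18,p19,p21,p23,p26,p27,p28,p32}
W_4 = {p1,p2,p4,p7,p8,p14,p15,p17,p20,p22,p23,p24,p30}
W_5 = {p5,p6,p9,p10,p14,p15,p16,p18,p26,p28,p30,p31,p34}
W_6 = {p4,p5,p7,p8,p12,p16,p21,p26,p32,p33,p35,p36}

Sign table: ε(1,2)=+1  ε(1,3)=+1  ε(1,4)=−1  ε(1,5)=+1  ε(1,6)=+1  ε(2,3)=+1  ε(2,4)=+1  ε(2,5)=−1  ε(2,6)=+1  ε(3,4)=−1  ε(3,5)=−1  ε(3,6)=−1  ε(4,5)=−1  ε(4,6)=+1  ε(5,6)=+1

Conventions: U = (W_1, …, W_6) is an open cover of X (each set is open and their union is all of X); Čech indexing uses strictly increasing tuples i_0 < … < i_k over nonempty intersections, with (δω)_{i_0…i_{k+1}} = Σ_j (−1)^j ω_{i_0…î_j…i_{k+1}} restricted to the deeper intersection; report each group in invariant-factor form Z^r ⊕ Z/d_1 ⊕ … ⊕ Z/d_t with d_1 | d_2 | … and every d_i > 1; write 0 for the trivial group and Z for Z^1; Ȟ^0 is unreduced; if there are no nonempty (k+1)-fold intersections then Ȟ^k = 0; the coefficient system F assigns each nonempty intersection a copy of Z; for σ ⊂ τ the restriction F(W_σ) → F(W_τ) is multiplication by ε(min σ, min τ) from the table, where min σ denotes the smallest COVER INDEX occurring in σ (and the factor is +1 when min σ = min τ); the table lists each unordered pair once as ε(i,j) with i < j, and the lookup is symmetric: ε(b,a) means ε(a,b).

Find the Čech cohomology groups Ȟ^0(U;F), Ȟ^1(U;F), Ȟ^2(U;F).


nerve of the cover:
  W12={p13,p27,p33} W13={p19,p23,p27} W14={p15,p17,p23} W15={p5,p10,p15} W16={p5,p33,p35} W23={p11,p27,p28} W24={p4,p22,p24,p30} W25={p6,p28,p30,p31} W26={p4,p33,p36} W34={p2,p8,p23} W35={p9,p18,p26,p28} W36={p8,p21,p26,p32} W45={p14,p15,p30} W46={p4,p7,p8} W56={p5,p16,p26}
  W123={p27} W126={p33} W134={p23} W145={p15} W156={p5} W235={p28} W245={p30} W246={p4} W346={p8} W356={p26}
C dims 6,15,10; δ0: rk 6, SNF 1^5·2; δ1: rk 9, SNF 1^9
Ȟ^0 = (6 − 6) − 0 = 0, so Ȟ^0 ≅ 0
Ȟ^1 = (15 − 9) − 6 = 0 plus torsion [2], so Ȟ^1 ≅ Z/2
Ȟ^2 = (10 − 0) − 9 = 1, so Ȟ^2 ≅ Z

Ȟ^0 ≅ 0, Ȟ^1 ≅ Z/2 and Ȟ^2 ≅ Z


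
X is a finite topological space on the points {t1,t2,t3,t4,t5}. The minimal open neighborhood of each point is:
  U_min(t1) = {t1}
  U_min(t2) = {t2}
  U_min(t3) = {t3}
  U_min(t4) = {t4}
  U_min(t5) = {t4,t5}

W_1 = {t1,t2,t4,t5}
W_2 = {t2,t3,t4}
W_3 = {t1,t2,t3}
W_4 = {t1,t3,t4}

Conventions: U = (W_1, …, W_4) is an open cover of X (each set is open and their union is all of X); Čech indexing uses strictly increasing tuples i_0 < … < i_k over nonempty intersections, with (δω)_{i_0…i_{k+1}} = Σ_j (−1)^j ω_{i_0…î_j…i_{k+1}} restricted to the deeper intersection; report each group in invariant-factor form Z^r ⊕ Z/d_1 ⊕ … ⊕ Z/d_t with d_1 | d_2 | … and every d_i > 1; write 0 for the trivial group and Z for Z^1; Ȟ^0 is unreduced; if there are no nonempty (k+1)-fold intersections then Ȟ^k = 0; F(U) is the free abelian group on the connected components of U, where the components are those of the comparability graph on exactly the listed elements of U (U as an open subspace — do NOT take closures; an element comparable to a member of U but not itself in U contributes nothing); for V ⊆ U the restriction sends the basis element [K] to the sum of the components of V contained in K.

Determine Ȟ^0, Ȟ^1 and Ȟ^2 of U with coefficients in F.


nonempty intersections:
  W12={t2,t4} W13={t1,t2} W14={t1,t4} W23={t2,t3} W24={t3,t4} W34={t1,t3}
  W123={t2} W124={t4} W134={t1} W234={t3}
components per intersection:
  W1: {t1} {t2} {t4,t5}
  W2: {t2} {t3} {t4}
  W3: {t1} {t2} {t3}
  W4: {t1} {t3} {t4}
  W12: {t2} {t4}
  W13: {t1} {t2}
  W14: {t1} {t4}
  W23: {t2} {t3}
  W24: {t3} {t4}
  W34: {t1} {t3}
  W123: {t2}
  W124: {t4}
  W134: {t1}
  W234: {t3}
C dims 12,12,4; δ0: rk 8, SNF 1^8; δ1: rk 4, SNF 1^4
Ȟ^0: (12−8)−0=4 ⇒ Z^4
Ȟ^1: (12−4)−8=0 ⇒ 0
Ȟ^2: (4−0)−4=0 ⇒ 0

Ȟ^0 ≅ Z^4,  Ȟ^1 ≅ 0,  Ȟ^2 ≅ 0


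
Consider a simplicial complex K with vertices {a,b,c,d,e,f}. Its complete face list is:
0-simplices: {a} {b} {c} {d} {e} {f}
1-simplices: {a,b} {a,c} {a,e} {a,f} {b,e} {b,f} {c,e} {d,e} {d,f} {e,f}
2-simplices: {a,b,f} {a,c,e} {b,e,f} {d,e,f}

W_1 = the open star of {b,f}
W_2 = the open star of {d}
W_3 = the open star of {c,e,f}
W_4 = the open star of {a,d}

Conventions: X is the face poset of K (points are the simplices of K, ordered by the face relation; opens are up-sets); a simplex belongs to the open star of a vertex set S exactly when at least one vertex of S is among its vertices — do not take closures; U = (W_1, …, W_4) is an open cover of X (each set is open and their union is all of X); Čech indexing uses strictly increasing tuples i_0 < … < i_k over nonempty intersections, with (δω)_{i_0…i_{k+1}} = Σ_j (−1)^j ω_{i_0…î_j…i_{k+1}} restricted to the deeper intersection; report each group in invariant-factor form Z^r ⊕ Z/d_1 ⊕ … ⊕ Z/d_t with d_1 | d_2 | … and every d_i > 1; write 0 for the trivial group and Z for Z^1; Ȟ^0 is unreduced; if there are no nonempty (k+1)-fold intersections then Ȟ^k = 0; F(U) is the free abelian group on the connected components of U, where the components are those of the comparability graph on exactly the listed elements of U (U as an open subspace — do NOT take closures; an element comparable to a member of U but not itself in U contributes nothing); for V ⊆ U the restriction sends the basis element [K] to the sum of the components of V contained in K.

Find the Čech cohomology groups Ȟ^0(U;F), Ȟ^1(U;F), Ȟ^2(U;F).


Ȟ^0 ≅ Z; Ȟ^1 ≅ Z; Ȟ^2 ≅ 0

nerve of the cover:
  W1={{b},{f},{a,b},{a,f},{b,e},{b,f},{d,f},{e,f},{a,b,f},{b,e,f},{d,e,f}} W2={{d},{d,e},{d,f},{d,e,f}} W3={{c},{e},{f},{a,c},{a,e},{a,f},{b,e},{b,f},{c,e},{d,e},{d,f},{e,f},{a,b,f},{a,c,e},{b,e,f},{d,e,f}} W4={{a},{d},{a,b},{a,c},{a,e},{a,f},{d,e},{d,f},{a,b,f},{a,c,e},{d,e,f}}
  W12={{d,f},{d,e,f}} W13={{f},{a,f},{b,e},{b,f},{d,f},{e,f},{a,b,f},{b,e,f},{d,e,f}} W14={{a,b},{a,f},{d,f},{a,b,f},{d,e,f}} W23={{d,e},{d,f},{d,e,f}} W24={{d},{d,e},{d,f},{d,e,f}} W34={{a,c},{a,e},{a,f},{d,e},{d,f},{a,b,f},{a,c,e},{d,e,f}}
  W123={{d,f},{d,e,f}} W124={{d,f},{d,e,f}} W134={{a,f},{d,f},{a,b,f},{d,e,f}} W234={{d,e},{d,f},{d,e,f}}
  W1234={{d,f},{d,e,f}}
components per intersection:
  W1: {{b},{f},{a,b},{a,f},{b,e},{b,f},{d,f},{e,f},{a,b,f},{b,e,f},{d,e,f}}
  W2: {{d},{d,e},{d,f},{d,e,f}}
  W3: {{c},{e},{f},{a,c},{a,e},{a,f},{b,e},{b,f},{c,e},{d,e},{d,f},{e,f},{a,b,f},{a,c,e},{b,e,f},{d,e,f}}
  W4: {{a},{a,b},{a,c},{a,e},{a,f},{a,b,f},{a,c,e}} {{d},{d,e},{d,f},{d,e,f}}
  W12: {{d,f},{d,e,f}}
  W13: {{f},{a,f},{b,e},{b,f},{d,f},{e,f},{a,b,f},{b,e,f},{d,e,f}}
  W14: {{a,b},{a,f},{a,b,f}} {{d,f},{d,e,f}}
  W23: {{d,e},{d,f},{d,e,f}}
  W24: {{d},{d,e},{d,f},{d,e,f}}
  W34: {{a,c},{a,e},{a,c,e}} {{a,f},{a,b,f}} {{d,e},{d,f},{d,e,f}}
  W123: {{d,f},{d,e,f}}
  W124: {{d,f},{d,e,f}}
  W134: {{a,f},{a,b,f}} {{d,f},{d,e,f}}
  W234: {{d,e},{d,f},{d,e,f}}
  W1234: {{d,f},{d,e,f}}
C dims 5,9,5,1; δ0: rk 4, SNF 1^4; δ1: rk 4, SNF 1^4; δ2: rk 1, SNF 1^1
Ȟ^0 = (5 − 4) − 0 = 1, so Ȟ^0 ≅ Z
Ȟ^1 = (9 − 4) − 4 = 1, so Ȟ^1 ≅ Z
Ȟ^2 = (5 − 1) − 4 = 0, so Ȟ^2 ≅ 0


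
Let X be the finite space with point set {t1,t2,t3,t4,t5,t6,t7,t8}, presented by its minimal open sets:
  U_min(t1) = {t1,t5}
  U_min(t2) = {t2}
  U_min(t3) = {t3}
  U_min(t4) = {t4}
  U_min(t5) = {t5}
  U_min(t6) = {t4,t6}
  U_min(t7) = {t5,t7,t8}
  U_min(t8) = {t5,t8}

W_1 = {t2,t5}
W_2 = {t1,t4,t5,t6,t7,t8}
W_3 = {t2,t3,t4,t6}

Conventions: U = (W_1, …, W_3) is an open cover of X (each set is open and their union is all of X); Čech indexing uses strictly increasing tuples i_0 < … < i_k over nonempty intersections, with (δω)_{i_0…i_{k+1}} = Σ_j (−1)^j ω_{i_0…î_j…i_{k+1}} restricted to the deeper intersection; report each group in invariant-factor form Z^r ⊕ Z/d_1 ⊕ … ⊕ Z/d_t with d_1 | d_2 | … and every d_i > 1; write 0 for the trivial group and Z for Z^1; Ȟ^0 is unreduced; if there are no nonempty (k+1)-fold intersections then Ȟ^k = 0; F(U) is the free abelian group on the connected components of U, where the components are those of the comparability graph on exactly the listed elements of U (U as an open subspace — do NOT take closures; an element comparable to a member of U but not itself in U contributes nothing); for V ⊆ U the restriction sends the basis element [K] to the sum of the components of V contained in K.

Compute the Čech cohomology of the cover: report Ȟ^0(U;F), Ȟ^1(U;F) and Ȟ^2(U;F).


nerve of the cover:
  W12={t5} W13={t2} W23={t4,t6}
components per intersection:
  W1: {t2} {t5}
  W2: {t1,t5,t7,t8} {t4,t6}
  W3: {t2} {t3} {t4,t6}
  W12: {t5}
  W13: {t2}
  W23: {t4,t6}
C dims 7,3; δ0: rk 3, SNF 1^3
Ȟ^0 = (7 − 3) − 0 = 4, so Ȟ^0 ≅ Z^4
Ȟ^1 = (3 − 0) − 3 = 0, so Ȟ^1 ≅ 0
Ȟ^2 = (0 − 0) − 0 = 0, so Ȟ^2 ≅ 0

Ȟ^0(U;F) ≅ Z^4,  Ȟ^1(U;F) ≅ 0,  Ȟ^2(U;F) ≅ 0


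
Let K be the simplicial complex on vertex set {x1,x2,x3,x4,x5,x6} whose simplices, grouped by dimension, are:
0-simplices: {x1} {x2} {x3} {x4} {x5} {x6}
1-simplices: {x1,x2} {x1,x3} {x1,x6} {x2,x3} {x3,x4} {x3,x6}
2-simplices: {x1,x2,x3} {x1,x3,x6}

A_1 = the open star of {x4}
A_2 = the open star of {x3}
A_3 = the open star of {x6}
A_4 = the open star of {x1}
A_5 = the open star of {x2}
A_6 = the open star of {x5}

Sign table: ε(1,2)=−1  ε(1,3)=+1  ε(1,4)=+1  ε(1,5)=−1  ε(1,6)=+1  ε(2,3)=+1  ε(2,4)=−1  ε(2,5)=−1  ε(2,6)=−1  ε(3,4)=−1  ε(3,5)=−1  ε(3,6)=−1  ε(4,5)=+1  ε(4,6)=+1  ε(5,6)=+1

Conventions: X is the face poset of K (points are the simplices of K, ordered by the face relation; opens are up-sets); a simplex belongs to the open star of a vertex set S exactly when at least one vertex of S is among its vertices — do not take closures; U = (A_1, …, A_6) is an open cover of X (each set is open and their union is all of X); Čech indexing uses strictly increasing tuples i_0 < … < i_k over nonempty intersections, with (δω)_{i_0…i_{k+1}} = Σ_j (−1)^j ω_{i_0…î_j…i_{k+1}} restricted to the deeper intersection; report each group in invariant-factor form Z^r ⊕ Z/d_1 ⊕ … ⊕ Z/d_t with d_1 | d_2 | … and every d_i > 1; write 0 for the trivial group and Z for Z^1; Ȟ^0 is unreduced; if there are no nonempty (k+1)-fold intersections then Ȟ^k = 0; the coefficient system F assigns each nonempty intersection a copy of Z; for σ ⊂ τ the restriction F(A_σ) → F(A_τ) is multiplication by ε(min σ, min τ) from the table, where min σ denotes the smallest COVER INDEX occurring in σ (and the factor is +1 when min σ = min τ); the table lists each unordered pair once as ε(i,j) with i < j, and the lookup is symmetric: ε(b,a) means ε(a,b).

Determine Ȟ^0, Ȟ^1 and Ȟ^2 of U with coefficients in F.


Ȟ^0 ≅ Z^2,  Ȟ^1 ≅ 0,  Ȟ^2 ≅ 0

nerve of the cover:
  A1={{x4},{x3,x4}} A2={{x3},{x1,x3},{x2,x3},{x3,x4},{x3,x6},{x1,x2,x3},{x1,x3,x6}} A3={{x6},{x1,x6},{x3,x6},{x1,x3,x6}} A4={{x1},{x1,x2},{x1,x3},{x1,x6},{x1,x2,x3},{x1,x3,x6}} A5={{x2},{x1,x2},{x2,x3},{x1,x2,x3}} A6={{x5}}
  A12={{x3,x4}} A23={{x3,x6},{x1,x3,x6}} A24={{x1,x3},{x1,x2,x3},{x1,x3,x6}} A25={{x2,x3},{x1,x2,x3}} A34={{x1,x6},{x1,x3,x6}} A45={{x1,x2},{x1,x2,x3}}
  A234={{x1,x3,x6}} A245={{x1,x2,x3}}
C dims 6,6,2; δ0: rk 4, SNF 1^4; δ1: rk 2, SNF 1^2
Ȟ^0 = (6 − 4) − 0 = 2, so Ȟ^0 ≅ Z^2
Ȟ^1 = (6 − 2) − 4 = 0, so Ȟ^1 ≅ 0
Ȟ^2 = (2 − 0) − 2 = 0, so Ȟ^2 ≅ 0


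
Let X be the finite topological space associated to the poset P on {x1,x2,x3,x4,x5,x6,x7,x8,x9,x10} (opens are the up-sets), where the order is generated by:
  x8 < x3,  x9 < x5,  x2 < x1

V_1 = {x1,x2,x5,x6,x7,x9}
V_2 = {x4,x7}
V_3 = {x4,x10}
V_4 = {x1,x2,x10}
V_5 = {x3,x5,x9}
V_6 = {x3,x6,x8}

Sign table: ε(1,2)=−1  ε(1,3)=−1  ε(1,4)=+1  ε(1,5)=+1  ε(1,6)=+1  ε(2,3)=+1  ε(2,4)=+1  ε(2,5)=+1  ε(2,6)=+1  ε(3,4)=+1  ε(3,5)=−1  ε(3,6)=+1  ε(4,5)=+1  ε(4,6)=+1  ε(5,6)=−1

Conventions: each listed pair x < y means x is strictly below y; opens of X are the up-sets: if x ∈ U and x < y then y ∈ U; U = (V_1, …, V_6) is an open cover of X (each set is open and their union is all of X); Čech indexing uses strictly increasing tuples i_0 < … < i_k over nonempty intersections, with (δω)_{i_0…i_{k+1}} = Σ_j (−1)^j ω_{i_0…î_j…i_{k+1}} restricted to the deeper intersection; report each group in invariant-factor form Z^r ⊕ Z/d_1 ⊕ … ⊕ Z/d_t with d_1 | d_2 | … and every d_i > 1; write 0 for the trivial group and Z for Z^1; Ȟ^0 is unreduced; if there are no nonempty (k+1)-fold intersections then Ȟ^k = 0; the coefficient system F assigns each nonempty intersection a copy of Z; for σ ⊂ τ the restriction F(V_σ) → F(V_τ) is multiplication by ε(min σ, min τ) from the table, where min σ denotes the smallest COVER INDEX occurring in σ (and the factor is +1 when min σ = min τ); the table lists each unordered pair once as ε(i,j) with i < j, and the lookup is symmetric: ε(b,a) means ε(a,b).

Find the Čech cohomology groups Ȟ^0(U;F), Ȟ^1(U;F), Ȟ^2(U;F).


Ȟ^0 ≅ 0; Ȟ^1 ≅ Z ⊕ Z/2; Ȟ^2 ≅ 0

nerve simplices:
  V12={x7} V14={x1,x2} V15={x5,x9} V16={x6} V23={x4} V34={x10} V56={x3}
C dims 6,7; δ0: rk 6, SNF 1^5·2
degree 0: 6−6−0 = 0 → Ȟ^0 ≅ 0
degree 1: 7−0−6 = 1 plus torsion [2] → Ȟ^1 ≅ Z ⊕ Z/2
degree 2: 0−0−0 = 0 → Ȟ^2 ≅ 0


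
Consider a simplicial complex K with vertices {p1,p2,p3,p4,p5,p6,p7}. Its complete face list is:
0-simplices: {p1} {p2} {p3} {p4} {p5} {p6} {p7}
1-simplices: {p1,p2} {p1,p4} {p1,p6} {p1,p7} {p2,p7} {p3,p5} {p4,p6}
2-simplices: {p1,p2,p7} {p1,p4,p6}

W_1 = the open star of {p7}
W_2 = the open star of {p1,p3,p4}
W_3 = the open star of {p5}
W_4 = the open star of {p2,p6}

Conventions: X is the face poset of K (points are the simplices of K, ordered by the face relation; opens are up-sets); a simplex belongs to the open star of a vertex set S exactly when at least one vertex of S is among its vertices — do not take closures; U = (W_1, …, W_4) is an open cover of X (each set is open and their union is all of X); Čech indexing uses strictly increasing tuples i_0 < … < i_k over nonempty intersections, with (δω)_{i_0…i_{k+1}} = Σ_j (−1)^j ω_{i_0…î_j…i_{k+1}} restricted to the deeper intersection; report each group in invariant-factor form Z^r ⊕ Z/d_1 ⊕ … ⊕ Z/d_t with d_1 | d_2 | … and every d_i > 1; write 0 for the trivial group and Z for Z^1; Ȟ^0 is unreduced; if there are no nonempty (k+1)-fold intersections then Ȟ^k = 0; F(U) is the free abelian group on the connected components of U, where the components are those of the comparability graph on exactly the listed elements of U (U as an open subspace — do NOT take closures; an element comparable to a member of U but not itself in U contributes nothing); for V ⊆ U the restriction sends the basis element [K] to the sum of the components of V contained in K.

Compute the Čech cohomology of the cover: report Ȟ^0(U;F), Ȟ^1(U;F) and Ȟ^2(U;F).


nerve of the cover:
  W1={{p7},{p1,p7},{p2,p7},{p1,p2,p7}} W2={{p1},{p3},{p4},{p1,p2},{p1,p4},{p1,p6},{p1,p7},{p3,p5},{p4,p6},{p1,p2,p7},{p1,p4,p6}} W3={{p5},{p3,p5}} W4={{p2},{p6},{p1,p2},{p1,p6},{p2,p7},{p4,p6},{p1,p2,p7},{p1,p4,p6}}
  W12={{p1,p7},{p1,p2,p7}} W14={{p2,p7},{p1,p2,p7}} W23={{p3,p5}} W24={{p1,p2},{p1,p6},{p4,p6},{p1,p2,p7},{p1,p4,p6}}
  W124={{p1,p2,p7}}
components per intersection:
  W1: {{p7},{p1,p7},{p2,p7},{p1,p2,p7}}
  W2: {{p1},{p4},{p1,p2},{p1,p4},{p1,p6},{p1,p7},{p4,p6},{p1,p2,p7},{p1,p4,p6}} {{p3},{p3,p5}}
  W3: {{p5},{p3,p5}}
  W4: {{p2},{p1,p2},{p2,p7},{p1,p2,p7}} {{p6},{p1,p6},{p4,p6},{p1,p4,p6}}
  W12: {{p1,p7},{p1,p2,p7}}
  W14: {{p2,p7},{p1,p2,p7}}
  W23: {{p3,p5}}
  W24: {{p1,p2},{p1,p2,p7}} {{p1,p6},{p4,p6},{p1,p4,p6}}
  W124: {{p1,p2,p7}}
C dims 6,5,1; δ0: rk 4, SNF 1^4; δ1: rk 1, SNF 1^1
Ȟ^0 = (6 − 4) − 0 = 2, so Ȟ^0 ≅ Z^2
Ȟ^1 = (5 − 1) − 4 = 0, so Ȟ^1 ≅ 0
Ȟ^2 = (1 − 0) − 1 = 0, so Ȟ^2 ≅ 0

Ȟ^0 ≅ Z^2,  Ȟ^1 ≅ 0,  Ȟ^2 ≅ 0


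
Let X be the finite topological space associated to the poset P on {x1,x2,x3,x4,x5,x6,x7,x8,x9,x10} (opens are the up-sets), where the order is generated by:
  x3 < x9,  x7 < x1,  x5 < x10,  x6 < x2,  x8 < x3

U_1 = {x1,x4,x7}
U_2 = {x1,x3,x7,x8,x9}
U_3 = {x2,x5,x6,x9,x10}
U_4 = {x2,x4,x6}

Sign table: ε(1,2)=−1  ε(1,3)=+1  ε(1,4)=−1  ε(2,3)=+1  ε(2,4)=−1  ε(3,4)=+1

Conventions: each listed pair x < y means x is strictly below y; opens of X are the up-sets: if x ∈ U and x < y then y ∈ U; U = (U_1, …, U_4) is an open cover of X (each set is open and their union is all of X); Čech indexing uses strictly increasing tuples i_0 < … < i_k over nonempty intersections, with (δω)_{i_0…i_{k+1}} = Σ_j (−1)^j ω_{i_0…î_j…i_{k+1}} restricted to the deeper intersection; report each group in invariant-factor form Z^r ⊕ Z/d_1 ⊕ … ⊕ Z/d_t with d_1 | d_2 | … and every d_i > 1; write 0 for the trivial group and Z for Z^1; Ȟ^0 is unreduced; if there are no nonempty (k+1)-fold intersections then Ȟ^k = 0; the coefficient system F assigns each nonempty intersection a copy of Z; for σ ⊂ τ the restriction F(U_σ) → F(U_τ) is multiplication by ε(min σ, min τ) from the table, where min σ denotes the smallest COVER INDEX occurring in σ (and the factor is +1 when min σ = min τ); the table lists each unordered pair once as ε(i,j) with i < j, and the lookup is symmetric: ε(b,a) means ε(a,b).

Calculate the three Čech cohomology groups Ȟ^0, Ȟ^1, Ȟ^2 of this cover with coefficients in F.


nerve of the cover:
  U12={x1,x7} U14={x4} U23={x9} U34={x2,x6}
C dims 4,4; δ0: rk 3, SNF 1^3
Ȟ^0 = (4 − 3) − 0 = 1, so Ȟ^0 ≅ Z
Ȟ^1 = (4 − 0) − 3 = 1, so Ȟ^1 ≅ Z
Ȟ^2 = (0 − 0) − 0 = 0, so Ȟ^2 ≅ 0

Ȟ^0 ≅ Z, Ȟ^1 ≅ Z, Ȟ^2 ≅ 0


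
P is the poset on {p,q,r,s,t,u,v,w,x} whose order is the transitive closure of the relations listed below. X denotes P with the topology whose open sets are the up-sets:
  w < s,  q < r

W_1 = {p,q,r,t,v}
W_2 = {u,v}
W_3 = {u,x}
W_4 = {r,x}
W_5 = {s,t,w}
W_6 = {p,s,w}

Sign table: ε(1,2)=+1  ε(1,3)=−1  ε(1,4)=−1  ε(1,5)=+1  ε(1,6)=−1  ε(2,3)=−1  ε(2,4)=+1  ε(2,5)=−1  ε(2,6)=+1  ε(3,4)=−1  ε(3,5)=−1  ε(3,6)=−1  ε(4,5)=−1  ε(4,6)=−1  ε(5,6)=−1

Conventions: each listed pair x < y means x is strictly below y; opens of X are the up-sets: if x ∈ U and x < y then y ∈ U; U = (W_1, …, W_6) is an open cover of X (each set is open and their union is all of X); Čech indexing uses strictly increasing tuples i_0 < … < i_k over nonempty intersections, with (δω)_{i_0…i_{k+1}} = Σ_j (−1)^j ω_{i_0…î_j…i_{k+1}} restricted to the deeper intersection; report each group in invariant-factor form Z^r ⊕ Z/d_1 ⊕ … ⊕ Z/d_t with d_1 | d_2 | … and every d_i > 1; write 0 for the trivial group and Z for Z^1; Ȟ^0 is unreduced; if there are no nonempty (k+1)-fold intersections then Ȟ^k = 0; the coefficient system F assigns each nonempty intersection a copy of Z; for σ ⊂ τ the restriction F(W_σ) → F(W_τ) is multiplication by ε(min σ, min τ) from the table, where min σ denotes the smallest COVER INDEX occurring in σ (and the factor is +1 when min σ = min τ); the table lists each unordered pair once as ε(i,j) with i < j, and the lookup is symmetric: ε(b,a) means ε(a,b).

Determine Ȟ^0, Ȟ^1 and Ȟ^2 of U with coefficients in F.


nerve of the cover:
  W12={v} W14={r} W15={t} W16={p} W23={u} W34={x} W56={s,w}
C dims 6,7; δ0: rk 6, SNF 1^5·2
Ȟ^0 = (6 − 6) − 0 = 0, so Ȟ^0 ≅ 0
Ȟ^1 = (7 − 0) − 6 = 1 plus torsion [2], so Ȟ^1 ≅ Z ⊕ Z/2
Ȟ^2 = (0 − 0) − 0 = 0, so Ȟ^2 ≅ 0

Ȟ^0 = 0, Ȟ^1 = Z ⊕ Z/2, Ȟ^2 = 0


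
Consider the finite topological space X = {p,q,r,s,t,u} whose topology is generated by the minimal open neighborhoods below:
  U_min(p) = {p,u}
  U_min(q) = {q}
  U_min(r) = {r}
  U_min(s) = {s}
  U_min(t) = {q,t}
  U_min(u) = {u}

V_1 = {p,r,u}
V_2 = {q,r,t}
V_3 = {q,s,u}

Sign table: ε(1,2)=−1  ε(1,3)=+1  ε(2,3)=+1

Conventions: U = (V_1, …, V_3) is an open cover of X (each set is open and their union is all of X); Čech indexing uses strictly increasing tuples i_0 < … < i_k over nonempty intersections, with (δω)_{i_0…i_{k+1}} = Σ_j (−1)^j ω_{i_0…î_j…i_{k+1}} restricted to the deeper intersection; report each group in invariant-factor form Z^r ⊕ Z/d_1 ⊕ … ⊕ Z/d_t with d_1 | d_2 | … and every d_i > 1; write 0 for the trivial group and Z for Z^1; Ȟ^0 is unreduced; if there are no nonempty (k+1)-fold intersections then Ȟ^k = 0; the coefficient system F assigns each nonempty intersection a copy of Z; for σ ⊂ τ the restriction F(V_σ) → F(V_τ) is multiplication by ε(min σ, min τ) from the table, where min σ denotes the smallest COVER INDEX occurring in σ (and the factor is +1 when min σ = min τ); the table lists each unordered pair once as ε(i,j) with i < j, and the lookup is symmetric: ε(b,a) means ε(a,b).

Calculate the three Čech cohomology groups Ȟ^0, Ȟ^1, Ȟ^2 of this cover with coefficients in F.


Ȟ^0 = 0,  Ȟ^1 = Z/2,  Ȟ^2 = 0

cover nerve:
  V12={r} V13={u} V23={q}
C dims 3,3; δ0: rk 3, SNF 1^2·2
Ȟ^0: (3−3)−0=0 ⇒ 0
Ȟ^1: (3−0)−3=0 plus torsion [2] ⇒ Z/2
Ȟ^2: (0−0)−0=0 ⇒ 0


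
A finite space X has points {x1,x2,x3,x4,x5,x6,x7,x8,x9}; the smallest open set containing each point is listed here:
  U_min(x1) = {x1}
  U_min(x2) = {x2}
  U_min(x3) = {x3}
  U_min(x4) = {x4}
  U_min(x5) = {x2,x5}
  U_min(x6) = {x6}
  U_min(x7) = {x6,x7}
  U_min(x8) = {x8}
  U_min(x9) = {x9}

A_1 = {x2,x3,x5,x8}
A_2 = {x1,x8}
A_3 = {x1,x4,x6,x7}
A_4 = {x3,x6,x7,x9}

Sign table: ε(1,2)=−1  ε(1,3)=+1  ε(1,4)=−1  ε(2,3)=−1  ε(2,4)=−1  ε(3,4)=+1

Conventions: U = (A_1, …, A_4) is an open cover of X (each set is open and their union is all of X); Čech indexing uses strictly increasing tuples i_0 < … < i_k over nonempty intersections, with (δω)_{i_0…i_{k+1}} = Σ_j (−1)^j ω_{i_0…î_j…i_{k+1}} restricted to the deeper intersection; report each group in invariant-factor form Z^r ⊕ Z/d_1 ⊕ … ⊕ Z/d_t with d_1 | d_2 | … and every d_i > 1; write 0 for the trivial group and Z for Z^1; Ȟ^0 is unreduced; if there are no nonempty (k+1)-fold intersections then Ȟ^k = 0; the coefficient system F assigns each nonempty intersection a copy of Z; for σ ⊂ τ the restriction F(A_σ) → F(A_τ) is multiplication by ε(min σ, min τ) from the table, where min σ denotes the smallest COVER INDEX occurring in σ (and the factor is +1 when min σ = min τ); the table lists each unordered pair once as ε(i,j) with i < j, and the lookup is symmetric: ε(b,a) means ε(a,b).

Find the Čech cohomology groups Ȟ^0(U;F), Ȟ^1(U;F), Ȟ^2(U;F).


intersection data:
  A12={x8} A14={x3} A23={x1} A34={x6,x7}
C dims 4,4; δ0: rk 4, SNF 1^3·2
Ȟ^0 = (4 − 4) − 0 = 0, so Ȟ^0 ≅ 0
Ȟ^1 = (4 − 0) − 4 = 0 plus torsion [2], so Ȟ^1 ≅ Z/2
Ȟ^2 = (0 − 0) − 0 = 0, so Ȟ^2 ≅ 0

Ȟ^0 = 0, Ȟ^1 = Z/2 and Ȟ^2 = 0
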